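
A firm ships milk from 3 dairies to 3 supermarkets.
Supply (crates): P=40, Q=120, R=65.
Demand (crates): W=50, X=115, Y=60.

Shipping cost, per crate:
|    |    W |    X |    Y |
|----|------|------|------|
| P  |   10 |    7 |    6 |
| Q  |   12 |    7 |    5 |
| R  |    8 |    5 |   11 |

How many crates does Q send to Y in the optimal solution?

The minimum-cost plan:
  P–X: 40 × 7 = 280
  Q–X: 60 × 7 = 420
  Q–Y: 60 × 5 = 300
  R–W: 50 × 8 = 400
  R–X: 15 × 5 = 75
Total cost = 1475.
So Q→Y carries 60 crates.

60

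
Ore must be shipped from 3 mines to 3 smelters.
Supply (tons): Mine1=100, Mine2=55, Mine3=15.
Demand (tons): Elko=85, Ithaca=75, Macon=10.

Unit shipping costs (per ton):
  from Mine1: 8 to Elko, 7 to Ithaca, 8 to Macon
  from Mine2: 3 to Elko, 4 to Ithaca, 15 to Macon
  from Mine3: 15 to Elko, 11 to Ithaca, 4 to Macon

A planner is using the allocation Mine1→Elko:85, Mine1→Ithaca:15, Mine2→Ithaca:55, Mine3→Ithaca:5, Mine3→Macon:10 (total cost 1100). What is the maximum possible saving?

110

Current plan cost = 85·8 + 15·7 + 55·4 + 5·11 + 10·4 = 1100.
Optimal plan:
  Mine1 to Elko: 30 tons
  Mine1 to Ithaca: 70 tons
  Mine2 to Elko: 55 tons
  Mine3 to Ithaca: 5 tons
  Mine3 to Macon: 10 tons
Optimal cost = 990.
Saving = 1100 − 990 = 110.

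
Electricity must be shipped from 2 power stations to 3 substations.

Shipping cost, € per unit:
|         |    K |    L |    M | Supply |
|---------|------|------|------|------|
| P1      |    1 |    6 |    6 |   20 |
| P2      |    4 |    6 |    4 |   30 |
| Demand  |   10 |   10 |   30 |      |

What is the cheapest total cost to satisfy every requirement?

A cheapest plan:
  P1–K: 10 × €1 = €10
  P1–L: 10 × €6 = €60
  P2–M: 30 × €4 = €120
Total = 10 + 60 + 120 = €190.

190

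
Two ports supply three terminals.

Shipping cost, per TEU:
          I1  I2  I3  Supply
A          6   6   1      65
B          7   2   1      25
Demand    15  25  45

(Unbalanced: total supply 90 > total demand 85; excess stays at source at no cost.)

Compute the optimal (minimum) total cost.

185

One minimum-cost allocation:
  A–I1: 15 × 6 = 90
  A–I3: 45 × 1 = 45
  B–I2: 25 × 2 = 50
Total = 90 + 45 + 50 = 185.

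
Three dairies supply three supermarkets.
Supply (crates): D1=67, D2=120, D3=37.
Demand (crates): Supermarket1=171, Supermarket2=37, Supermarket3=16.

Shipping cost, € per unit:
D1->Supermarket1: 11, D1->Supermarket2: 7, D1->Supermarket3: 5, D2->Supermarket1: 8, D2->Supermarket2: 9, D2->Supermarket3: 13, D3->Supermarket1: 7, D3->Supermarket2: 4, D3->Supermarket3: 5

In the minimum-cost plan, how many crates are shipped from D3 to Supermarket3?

Solving gives:
  D1–Supermarket1: 14 × €11 = €154
  D1–Supermarket2: 37 × €7 = €259
  D1–Supermarket3: 16 × €5 = €80
  D2–Supermarket1: 120 × €8 = €960
  D3–Supermarket1: 37 × €7 = €259
Total cost = €1712.
The route D3→Supermarket3 is not used.

0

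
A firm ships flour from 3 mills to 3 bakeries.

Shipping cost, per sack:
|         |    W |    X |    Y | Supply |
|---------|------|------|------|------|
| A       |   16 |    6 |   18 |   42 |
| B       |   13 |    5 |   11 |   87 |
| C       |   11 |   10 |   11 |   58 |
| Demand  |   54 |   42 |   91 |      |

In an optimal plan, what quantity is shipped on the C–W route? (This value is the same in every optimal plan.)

Optimal shipments:
  A->X: 42 × 6 = 252
  B->Y: 87 × 11 = 957
  C->W: 54 × 11 = 594
  C->Y: 4 × 11 = 44
Total cost = 1847.
So C→W carries 54 sacks.

54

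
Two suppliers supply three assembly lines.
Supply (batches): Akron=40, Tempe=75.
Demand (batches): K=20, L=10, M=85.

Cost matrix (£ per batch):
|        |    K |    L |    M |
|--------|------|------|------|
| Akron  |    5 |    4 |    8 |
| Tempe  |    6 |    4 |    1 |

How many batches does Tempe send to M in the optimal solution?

Solving gives:
  Akron–K: 20 batches
  Akron–L: 10 batches
  Akron–M: 10 batches
  Tempe–M: 75 batches
Total cost = £295.
So Tempe→M carries 75 batches.

75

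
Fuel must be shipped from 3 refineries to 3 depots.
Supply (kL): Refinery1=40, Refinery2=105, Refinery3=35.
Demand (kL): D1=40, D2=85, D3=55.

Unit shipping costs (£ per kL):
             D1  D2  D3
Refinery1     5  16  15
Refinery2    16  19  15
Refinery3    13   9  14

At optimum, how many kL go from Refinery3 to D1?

0

Solving gives:
  Refinery1→D1: 40 × £5 = £200
  Refinery2→D2: 50 × £19 = £950
  Refinery2→D3: 55 × £15 = £825
  Refinery3→D2: 35 × £9 = £315
Total cost = £2290.
The route Refinery3→D1 is not used.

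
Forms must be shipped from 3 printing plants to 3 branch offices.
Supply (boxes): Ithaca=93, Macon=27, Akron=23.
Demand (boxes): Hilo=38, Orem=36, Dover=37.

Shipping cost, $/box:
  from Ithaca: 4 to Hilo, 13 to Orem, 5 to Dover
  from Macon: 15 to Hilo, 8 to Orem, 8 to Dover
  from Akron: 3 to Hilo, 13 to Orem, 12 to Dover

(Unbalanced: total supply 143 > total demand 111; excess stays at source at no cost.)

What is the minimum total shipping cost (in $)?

A cheapest plan:
  Ithaca→Hilo: 15 × $4 = $60
  Ithaca→Orem: 9 × $13 = $117
  Ithaca→Dover: 37 × $5 = $185
  Macon→Orem: 27 × $8 = $216
  Akron→Hilo: 23 × $3 = $69
Total = 60 + 117 + 185 + 216 + 69 = $647.
(Supply check: Ithaca ships 61; Macon ships 27; Akron ships 23.)

647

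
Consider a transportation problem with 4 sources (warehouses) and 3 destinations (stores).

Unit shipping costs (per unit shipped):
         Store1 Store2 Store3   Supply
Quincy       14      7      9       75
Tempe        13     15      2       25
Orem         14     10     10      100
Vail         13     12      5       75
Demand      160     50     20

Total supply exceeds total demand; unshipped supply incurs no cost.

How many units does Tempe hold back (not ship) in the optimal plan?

An optimal plan:
  Quincy→Store2: 50 × 7 = 350
  Tempe→Store1: 5 × 13 = 65
  Tempe→Store3: 20 × 2 = 40
  Orem→Store1: 80 × 14 = 1120
  Vail→Store1: 75 × 13 = 975
Total cost = 2550.
Tempe ships 25 of its 25, leaving 0.

0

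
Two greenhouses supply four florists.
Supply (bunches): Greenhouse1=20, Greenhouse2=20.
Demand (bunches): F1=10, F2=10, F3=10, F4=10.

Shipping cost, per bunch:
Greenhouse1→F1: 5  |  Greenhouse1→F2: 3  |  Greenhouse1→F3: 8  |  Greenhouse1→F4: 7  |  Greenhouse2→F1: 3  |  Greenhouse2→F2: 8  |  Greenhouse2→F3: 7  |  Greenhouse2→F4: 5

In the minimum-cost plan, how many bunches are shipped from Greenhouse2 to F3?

0

Solving gives:
  Greenhouse1–F2: 10 × 3 = 30
  Greenhouse1–F3: 10 × 8 = 80
  Greenhouse2–F1: 10 × 3 = 30
  Greenhouse2–F4: 10 × 5 = 50
Total cost = 190.
The route Greenhouse2→F3 is not used.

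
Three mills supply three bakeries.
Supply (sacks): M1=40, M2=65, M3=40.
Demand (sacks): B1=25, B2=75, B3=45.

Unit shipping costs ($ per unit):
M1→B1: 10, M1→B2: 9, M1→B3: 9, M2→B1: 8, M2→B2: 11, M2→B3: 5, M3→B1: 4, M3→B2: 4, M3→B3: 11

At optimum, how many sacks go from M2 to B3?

Solving gives:
  M1->B2: 40 × $9 = $360
  M2->B1: 20 × $8 = $160
  M2->B3: 45 × $5 = $225
  M3->B1: 5 × $4 = $20
  M3->B2: 35 × $4 = $140
Total cost = $905.
So M2→B3 carries 45 sacks.

45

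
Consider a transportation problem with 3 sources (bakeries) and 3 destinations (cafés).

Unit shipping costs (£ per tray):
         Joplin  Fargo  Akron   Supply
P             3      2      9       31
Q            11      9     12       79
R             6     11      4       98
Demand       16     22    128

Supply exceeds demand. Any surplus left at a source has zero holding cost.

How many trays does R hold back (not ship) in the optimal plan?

0

Minimum-cost shipments:
  P->Joplin: 16 × £3 = £48
  P->Fargo: 15 × £2 = £30
  Q->Fargo: 7 × £9 = £63
  Q->Akron: 30 × £12 = £360
  R->Akron: 98 × £4 = £392
Total cost = £893.
R ships 98 of its 98, leaving 0.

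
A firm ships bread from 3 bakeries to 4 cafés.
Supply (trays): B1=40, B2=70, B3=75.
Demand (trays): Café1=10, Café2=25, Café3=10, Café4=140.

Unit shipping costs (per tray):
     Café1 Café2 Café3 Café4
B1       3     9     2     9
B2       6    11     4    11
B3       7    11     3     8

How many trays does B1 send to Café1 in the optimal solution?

Optimal shipments:
  B1→Café1: 10 × 3 = 30
  B1→Café2: 25 × 9 = 225
  B1→Café4: 5 × 9 = 45
  B2→Café3: 10 × 4 = 40
  B2→Café4: 60 × 11 = 660
  B3→Café4: 75 × 8 = 600
Total cost = 1600.
So B1→Café1 carries 10 trays.

10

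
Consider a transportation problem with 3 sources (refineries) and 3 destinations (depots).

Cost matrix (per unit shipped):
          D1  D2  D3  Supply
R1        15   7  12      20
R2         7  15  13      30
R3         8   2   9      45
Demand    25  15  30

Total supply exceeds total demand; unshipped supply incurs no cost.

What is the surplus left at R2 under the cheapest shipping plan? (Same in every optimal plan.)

An optimal plan:
  R2–D1: 25 × 7 = 175
  R3–D2: 15 × 2 = 30
  R3–D3: 30 × 9 = 270
Total cost = 475.
R2 ships 25 of its 30, leaving 5.

5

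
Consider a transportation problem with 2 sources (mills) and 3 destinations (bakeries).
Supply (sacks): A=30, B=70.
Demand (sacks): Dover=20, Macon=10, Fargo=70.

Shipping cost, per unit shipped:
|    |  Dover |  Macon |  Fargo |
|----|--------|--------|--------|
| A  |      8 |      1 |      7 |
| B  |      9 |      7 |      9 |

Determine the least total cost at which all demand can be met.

780

Optimal allocation:
  A to Macon: 10 × 1 = 10
  A to Fargo: 20 × 7 = 140
  B to Dover: 20 × 9 = 180
  B to Fargo: 50 × 9 = 450
Total = 10 + 140 + 180 + 450 = 780.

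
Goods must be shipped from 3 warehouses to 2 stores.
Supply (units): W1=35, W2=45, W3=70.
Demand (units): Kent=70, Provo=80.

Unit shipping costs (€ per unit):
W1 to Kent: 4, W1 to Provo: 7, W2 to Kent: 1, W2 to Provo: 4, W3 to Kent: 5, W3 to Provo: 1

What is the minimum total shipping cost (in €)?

Optimal allocation:
  W1->Kent: 35 × €4 = €140
  W2->Kent: 35 × €1 = €35
  W2->Provo: 10 × €4 = €40
  W3->Provo: 70 × €1 = €70
Total = 140 + 35 + 40 + 70 = €285.
(Supply check: W1 ships 35; W2 ships 45; W3 ships 70.)

285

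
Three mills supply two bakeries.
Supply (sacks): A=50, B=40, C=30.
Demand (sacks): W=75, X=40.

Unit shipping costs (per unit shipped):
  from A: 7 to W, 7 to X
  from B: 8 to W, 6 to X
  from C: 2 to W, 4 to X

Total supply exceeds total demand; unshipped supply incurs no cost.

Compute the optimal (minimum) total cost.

615

A cheapest plan:
  A–W: 45 × 7 = 315
  B–X: 40 × 6 = 240
  C–W: 30 × 2 = 60
Total = 315 + 240 + 60 = 615.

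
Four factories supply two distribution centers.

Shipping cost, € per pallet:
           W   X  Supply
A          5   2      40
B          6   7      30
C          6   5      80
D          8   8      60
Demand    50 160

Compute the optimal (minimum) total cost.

1140

A cheapest plan:
  A to X: 40 × €2 = €80
  B to W: 30 × €6 = €180
  C to X: 80 × €5 = €400
  D to W: 20 × €8 = €160
  D to X: 40 × €8 = €320
Total = 80 + 180 + 400 + 160 + 320 = €1140.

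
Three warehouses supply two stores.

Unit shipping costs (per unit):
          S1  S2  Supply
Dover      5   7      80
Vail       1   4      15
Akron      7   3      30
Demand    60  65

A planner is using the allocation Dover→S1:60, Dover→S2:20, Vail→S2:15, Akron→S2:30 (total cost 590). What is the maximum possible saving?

Current plan cost = 60·5 + 20·7 + 15·4 + 30·3 = 590.
Optimal plan:
  Dover->S1: 45 × 5 = 225
  Dover->S2: 35 × 7 = 245
  Vail->S1: 15 × 1 = 15
  Akron->S2: 30 × 3 = 90
Optimal cost = 575.
Saving = 590 − 575 = 15.

15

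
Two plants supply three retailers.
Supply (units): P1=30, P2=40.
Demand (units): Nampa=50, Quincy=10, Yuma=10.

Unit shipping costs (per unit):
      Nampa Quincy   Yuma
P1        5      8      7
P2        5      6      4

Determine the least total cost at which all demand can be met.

350

A cheapest plan:
  P1 to Nampa: 30 × 5 = 150
  P2 to Nampa: 20 × 5 = 100
  P2 to Quincy: 10 × 6 = 60
  P2 to Yuma: 10 × 4 = 40
Total = 150 + 100 + 60 + 40 = 350.
(Supply check: P1 ships 30; P2 ships 40.)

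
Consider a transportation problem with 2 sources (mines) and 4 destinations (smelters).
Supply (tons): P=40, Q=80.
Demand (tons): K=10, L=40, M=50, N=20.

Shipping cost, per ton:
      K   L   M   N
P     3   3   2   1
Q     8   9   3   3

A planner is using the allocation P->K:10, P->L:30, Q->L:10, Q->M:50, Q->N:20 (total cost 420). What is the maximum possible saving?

Current plan cost = 10·3 + 30·3 + 10·9 + 50·3 + 20·3 = 420.
Optimal plan:
  P→L: 40 tons
  Q→K: 10 tons
  Q→M: 50 tons
  Q→N: 20 tons
Optimal cost = 410.
Saving = 420 − 410 = 10.

10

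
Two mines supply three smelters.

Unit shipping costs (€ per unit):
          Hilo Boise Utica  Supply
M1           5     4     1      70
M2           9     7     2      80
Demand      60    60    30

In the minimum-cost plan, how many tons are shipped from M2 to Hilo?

0

Optimal shipments:
  M1→Hilo: 60 × €5 = €300
  M1→Boise: 10 × €4 = €40
  M2→Boise: 50 × €7 = €350
  M2→Utica: 30 × €2 = €60
Total cost = €750.
The route M2→Hilo is not used.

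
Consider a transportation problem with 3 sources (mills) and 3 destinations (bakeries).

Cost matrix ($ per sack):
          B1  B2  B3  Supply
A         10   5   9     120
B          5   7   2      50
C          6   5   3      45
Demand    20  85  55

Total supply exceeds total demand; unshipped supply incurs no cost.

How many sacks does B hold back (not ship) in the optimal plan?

An optimal plan:
  A to B2: 85 × $5 = $425
  B to B1: 20 × $5 = $100
  B to B3: 30 × $2 = $60
  C to B3: 25 × $3 = $75
Total cost = $660.
B ships 50 of its 50, leaving 0.

0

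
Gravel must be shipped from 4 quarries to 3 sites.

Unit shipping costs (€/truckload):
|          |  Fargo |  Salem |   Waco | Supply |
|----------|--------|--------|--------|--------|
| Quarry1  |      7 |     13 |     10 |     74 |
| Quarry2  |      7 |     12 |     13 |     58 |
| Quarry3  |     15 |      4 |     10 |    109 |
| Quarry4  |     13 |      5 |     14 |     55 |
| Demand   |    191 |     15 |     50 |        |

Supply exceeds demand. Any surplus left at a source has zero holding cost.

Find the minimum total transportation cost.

2259

A cheapest plan:
  Quarry1->Fargo: 74 × €7 = €518
  Quarry2->Fargo: 58 × €7 = €406
  Quarry3->Fargo: 4 × €15 = €60
  Quarry3->Salem: 15 × €4 = €60
  Quarry3->Waco: 50 × €10 = €500
  Quarry4->Fargo: 55 × €13 = €715
Total = 518 + 406 + 60 + 60 + 500 + 715 = €2259.
(Supply check: Quarry1 ships 74; Quarry2 ships 58; Quarry3 ships 69; Quarry4 ships 55.)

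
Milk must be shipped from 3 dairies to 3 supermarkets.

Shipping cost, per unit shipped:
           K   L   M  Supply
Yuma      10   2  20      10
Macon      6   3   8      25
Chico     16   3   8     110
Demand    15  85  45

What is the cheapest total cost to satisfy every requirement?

One minimum-cost allocation:
  Yuma->L: 10 × 2 = 20
  Macon->K: 15 × 6 = 90
  Macon->M: 10 × 8 = 80
  Chico->L: 75 × 3 = 225
  Chico->M: 35 × 8 = 280
Total = 20 + 90 + 80 + 225 + 280 = 695.
(Supply check: Yuma ships 10; Macon ships 25; Chico ships 110.)

695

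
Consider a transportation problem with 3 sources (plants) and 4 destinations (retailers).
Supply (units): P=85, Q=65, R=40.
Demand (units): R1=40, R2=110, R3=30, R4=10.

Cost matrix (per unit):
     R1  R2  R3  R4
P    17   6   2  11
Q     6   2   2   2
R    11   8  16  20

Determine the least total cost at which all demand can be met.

Optimal allocation:
  P–R2: 55 × 6 = 330
  P–R3: 30 × 2 = 60
  Q–R2: 55 × 2 = 110
  Q–R4: 10 × 2 = 20
  R–R1: 40 × 11 = 440
Total = 330 + 60 + 110 + 20 + 440 = 960.
(Supply check: P ships 85; Q ships 65; R ships 40.)

960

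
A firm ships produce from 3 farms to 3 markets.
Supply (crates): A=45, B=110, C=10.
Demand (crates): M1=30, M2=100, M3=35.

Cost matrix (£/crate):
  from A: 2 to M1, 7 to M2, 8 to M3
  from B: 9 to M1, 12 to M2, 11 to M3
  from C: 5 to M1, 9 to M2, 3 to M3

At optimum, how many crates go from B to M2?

85

Solving gives:
  A–M1: 30 × £2 = £60
  A–M2: 15 × £7 = £105
  B–M2: 85 × £12 = £1020
  B–M3: 25 × £11 = £275
  C–M3: 10 × £3 = £30
Total cost = £1490.
So B→M2 carries 85 crates.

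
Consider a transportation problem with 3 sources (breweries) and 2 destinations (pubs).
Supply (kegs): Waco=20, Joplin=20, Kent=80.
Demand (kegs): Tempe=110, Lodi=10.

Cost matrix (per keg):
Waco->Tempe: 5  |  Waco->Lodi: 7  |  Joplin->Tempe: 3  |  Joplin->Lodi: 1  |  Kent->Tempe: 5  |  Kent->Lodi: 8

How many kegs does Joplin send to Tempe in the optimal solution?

10

Optimal shipments:
  Waco–Tempe: 20 × 5 = 100
  Joplin–Tempe: 10 × 3 = 30
  Joplin–Lodi: 10 × 1 = 10
  Kent–Tempe: 80 × 5 = 400
Total cost = 540.
So Joplin→Tempe carries 10 kegs.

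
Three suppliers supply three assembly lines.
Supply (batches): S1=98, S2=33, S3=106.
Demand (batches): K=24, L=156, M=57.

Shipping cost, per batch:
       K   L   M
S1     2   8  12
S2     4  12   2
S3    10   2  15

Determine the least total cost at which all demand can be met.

An optimal shipping plan:
  S1→K: 24 batches
  S1→L: 50 batches
  S1→M: 24 batches
  S2→M: 33 batches
  S3→L: 106 batches
Total cost = 1014.

1014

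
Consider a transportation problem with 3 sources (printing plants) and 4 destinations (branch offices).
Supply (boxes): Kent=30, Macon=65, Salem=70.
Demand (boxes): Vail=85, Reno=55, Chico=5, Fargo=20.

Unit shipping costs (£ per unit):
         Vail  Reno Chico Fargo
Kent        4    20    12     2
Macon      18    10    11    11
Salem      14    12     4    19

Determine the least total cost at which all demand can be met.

1690

A cheapest plan:
  Kent→Vail: 20 × £4 = £80
  Kent→Fargo: 10 × £2 = £20
  Macon→Reno: 55 × £10 = £550
  Macon→Fargo: 10 × £11 = £110
  Salem→Vail: 65 × £14 = £910
  Salem→Chico: 5 × £4 = £20
Total = 80 + 20 + 550 + 110 + 910 + 20 = £1690.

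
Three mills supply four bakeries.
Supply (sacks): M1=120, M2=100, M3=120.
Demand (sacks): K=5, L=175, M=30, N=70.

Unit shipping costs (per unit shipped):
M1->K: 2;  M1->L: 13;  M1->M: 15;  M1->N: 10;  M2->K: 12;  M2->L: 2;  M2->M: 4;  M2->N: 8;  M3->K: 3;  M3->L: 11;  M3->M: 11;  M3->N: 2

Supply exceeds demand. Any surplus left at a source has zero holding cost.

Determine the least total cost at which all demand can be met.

1615

A cheapest plan:
  M1→K: 5 sacks
  M1→L: 55 sacks
  M2→L: 100 sacks
  M3→L: 20 sacks
  M3→M: 30 sacks
  M3→N: 70 sacks
Total cost = 1615.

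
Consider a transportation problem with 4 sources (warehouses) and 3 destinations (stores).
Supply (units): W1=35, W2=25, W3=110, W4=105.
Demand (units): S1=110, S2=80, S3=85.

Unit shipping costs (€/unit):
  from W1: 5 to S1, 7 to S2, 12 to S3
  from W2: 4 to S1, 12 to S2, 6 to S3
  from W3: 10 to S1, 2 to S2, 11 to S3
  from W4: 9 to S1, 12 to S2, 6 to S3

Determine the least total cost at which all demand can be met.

Optimal allocation:
  W1–S1: 35 × €5 = €175
  W2–S1: 25 × €4 = €100
  W3–S1: 30 × €10 = €300
  W3–S2: 80 × €2 = €160
  W4–S1: 20 × €9 = €180
  W4–S3: 85 × €6 = €510
Total = 175 + 100 + 300 + 160 + 180 + 510 = €1425.

1425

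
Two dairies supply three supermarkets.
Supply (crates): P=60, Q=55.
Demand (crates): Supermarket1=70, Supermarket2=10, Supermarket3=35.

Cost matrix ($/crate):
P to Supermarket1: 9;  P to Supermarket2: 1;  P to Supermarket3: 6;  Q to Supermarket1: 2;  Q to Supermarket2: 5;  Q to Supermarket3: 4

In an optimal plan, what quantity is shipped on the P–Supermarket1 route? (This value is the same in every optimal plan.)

The minimum-cost plan:
  P–Supermarket1: 15 crates
  P–Supermarket2: 10 crates
  P–Supermarket3: 35 crates
  Q–Supermarket1: 55 crates
Total cost = $465.
So P→Supermarket1 carries 15 crates.

15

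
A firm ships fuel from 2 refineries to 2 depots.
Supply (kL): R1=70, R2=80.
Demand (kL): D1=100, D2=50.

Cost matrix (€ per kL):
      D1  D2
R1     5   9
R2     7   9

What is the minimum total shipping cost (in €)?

1010

A cheapest plan:
  R1->D1: 70 × €5 = €350
  R2->D1: 30 × €7 = €210
  R2->D2: 50 × €9 = €450
Total = 350 + 210 + 450 = €1010.
(Supply check: R1 ships 70; R2 ships 80.)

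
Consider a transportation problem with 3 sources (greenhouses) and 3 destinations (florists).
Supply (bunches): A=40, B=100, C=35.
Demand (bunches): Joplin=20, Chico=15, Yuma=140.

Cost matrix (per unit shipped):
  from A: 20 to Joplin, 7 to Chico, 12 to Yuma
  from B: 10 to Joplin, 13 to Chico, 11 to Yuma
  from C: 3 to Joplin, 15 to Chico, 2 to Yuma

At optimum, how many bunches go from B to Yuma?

80

The minimum-cost plan:
  A→Chico: 15 × 7 = 105
  A→Yuma: 25 × 12 = 300
  B→Joplin: 20 × 10 = 200
  B→Yuma: 80 × 11 = 880
  C→Yuma: 35 × 2 = 70
Total cost = 1555.
So B→Yuma carries 80 bunches.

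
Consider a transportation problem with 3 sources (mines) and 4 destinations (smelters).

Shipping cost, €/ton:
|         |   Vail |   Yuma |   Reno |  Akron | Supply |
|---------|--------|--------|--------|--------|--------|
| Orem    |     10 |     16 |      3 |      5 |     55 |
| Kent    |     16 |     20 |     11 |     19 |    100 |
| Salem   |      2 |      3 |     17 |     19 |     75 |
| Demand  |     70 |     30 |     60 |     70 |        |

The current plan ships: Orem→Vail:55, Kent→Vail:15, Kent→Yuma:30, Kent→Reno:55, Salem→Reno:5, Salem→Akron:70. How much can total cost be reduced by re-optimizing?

1610

Current plan cost = 55·10 + 15·16 + 30·20 + 55·11 + 5·17 + 70·19 = €3410.
Optimal plan:
  Orem→Akron: 55 × €5 = €275
  Kent→Vail: 25 × €16 = €400
  Kent→Reno: 60 × €11 = €660
  Kent→Akron: 15 × €19 = €285
  Salem→Vail: 45 × €2 = €90
  Salem→Yuma: 30 × €3 = €90
Optimal cost = €1800.
Saving = 3410 − 1800 = €1610.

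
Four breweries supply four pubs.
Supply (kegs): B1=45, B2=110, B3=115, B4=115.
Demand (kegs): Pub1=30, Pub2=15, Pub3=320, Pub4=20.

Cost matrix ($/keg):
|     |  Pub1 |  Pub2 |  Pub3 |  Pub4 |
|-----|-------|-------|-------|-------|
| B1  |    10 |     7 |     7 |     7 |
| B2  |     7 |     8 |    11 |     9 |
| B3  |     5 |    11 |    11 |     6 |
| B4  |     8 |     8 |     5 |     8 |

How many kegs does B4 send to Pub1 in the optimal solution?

0

Solving gives:
  B1 to Pub3: 45 × $7 = $315
  B2 to Pub2: 15 × $8 = $120
  B2 to Pub3: 95 × $11 = $1045
  B3 to Pub1: 30 × $5 = $150
  B3 to Pub3: 65 × $11 = $715
  B3 to Pub4: 20 × $6 = $120
  B4 to Pub3: 115 × $5 = $575
Total cost = $3040.
The route B4→Pub1 is not used.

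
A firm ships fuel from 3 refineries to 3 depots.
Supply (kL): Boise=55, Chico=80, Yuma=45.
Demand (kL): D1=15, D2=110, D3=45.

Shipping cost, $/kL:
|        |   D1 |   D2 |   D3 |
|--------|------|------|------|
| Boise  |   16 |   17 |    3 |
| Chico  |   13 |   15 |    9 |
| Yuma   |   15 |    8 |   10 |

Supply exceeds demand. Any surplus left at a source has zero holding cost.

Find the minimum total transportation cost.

1665

One minimum-cost allocation:
  Boise→D3: 45 × $3 = $135
  Chico→D1: 15 × $13 = $195
  Chico→D2: 65 × $15 = $975
  Yuma→D2: 45 × $8 = $360
Total = 135 + 195 + 975 + 360 = $1665.
(Supply check: Boise ships 45; Chico ships 80; Yuma ships 45.)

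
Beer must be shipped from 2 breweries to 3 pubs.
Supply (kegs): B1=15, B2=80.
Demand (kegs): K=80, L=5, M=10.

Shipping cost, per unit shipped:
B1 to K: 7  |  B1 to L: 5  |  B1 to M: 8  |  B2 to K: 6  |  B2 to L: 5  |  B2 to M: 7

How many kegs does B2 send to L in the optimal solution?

0

The minimum-cost plan:
  B1–L: 5 kegs
  B1–M: 10 kegs
  B2–K: 80 kegs
Total cost = 585.
The route B2→L is not used.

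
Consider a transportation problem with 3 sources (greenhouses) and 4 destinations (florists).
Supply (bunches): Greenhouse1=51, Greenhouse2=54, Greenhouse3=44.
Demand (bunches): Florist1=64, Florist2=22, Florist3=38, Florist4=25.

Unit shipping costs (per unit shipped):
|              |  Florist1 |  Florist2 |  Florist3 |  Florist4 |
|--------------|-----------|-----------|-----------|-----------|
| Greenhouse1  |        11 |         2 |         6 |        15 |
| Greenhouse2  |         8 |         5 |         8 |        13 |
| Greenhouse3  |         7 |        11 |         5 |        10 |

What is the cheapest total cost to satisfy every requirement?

Optimal allocation:
  Greenhouse1 to Florist2: 22 bunches
  Greenhouse1 to Florist3: 29 bunches
  Greenhouse2 to Florist1: 54 bunches
  Greenhouse3 to Florist1: 10 bunches
  Greenhouse3 to Florist3: 9 bunches
  Greenhouse3 to Florist4: 25 bunches
Total cost = 1015.
(Supply check: Greenhouse1 ships 51; Greenhouse2 ships 54; Greenhouse3 ships 44.)

1015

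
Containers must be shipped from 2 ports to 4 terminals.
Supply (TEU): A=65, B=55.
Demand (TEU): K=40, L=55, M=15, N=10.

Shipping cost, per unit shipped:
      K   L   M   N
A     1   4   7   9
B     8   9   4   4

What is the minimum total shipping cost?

510

A cheapest plan:
  A to K: 40 × 1 = 40
  A to L: 25 × 4 = 100
  B to L: 30 × 9 = 270
  B to M: 15 × 4 = 60
  B to N: 10 × 4 = 40
Total = 40 + 100 + 270 + 60 + 40 = 510.
(Supply check: A ships 65; B ships 55.)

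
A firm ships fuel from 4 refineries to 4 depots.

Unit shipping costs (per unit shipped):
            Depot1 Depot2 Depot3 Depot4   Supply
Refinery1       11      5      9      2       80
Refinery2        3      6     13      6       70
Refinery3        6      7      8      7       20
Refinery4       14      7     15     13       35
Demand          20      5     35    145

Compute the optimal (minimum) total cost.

1135

Optimal allocation:
  Refinery1→Depot4: 80 × 2 = 160
  Refinery2→Depot1: 20 × 3 = 60
  Refinery2→Depot4: 50 × 6 = 300
  Refinery3→Depot3: 20 × 8 = 160
  Refinery4→Depot2: 5 × 7 = 35
  Refinery4→Depot3: 15 × 15 = 225
  Refinery4→Depot4: 15 × 13 = 195
Total = 160 + 60 + 300 + 160 + 35 + 225 + 195 = 1135.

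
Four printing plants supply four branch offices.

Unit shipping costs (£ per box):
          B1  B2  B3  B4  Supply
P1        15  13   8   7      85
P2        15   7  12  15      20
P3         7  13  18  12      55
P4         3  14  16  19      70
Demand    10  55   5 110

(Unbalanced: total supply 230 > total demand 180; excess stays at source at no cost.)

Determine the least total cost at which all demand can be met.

1595

An optimal shipping plan:
  P1 to B3: 5 × £8 = £40
  P1 to B4: 80 × £7 = £560
  P2 to B2: 20 × £7 = £140
  P3 to B2: 25 × £13 = £325
  P3 to B4: 30 × £12 = £360
  P4 to B1: 10 × £3 = £30
  P4 to B2: 10 × £14 = £140
Total = 40 + 560 + 140 + 325 + 360 + 30 + 140 = £1595.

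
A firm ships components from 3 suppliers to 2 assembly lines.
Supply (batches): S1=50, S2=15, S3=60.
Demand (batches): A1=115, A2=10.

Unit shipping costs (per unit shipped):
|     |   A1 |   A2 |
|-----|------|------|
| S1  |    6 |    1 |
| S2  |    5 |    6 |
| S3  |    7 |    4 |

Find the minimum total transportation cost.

745

A cheapest plan:
  S1 to A1: 40 × 6 = 240
  S1 to A2: 10 × 1 = 10
  S2 to A1: 15 × 5 = 75
  S3 to A1: 60 × 7 = 420
Total = 240 + 10 + 75 + 420 = 745.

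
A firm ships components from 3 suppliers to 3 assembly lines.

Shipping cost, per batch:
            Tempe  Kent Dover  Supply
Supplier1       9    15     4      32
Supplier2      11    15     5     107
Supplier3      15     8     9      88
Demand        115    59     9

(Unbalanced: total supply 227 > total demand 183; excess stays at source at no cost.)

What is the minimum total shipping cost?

An optimal shipping plan:
  Supplier1→Tempe: 32 × 9 = 288
  Supplier2→Tempe: 83 × 11 = 913
  Supplier2→Dover: 9 × 5 = 45
  Supplier3→Kent: 59 × 8 = 472
Total = 288 + 913 + 45 + 472 = 1718.
(Supply check: Supplier1 ships 32; Supplier2 ships 92; Supplier3 ships 59.)

1718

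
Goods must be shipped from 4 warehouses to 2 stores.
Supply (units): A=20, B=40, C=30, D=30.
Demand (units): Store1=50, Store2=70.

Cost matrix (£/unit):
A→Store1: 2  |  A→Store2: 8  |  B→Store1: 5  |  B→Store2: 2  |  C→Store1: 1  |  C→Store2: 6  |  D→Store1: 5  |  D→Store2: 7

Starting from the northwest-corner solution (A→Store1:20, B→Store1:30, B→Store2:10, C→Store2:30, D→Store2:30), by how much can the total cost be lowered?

Current plan cost = 20·2 + 30·5 + 10·2 + 30·6 + 30·7 = £600.
Optimal plan:
  A–Store1: 20 × £2 = £40
  B–Store2: 40 × £2 = £80
  C–Store1: 30 × £1 = £30
  D–Store2: 30 × £7 = £210
Optimal cost = £360.
Saving = 600 − 360 = £240.

240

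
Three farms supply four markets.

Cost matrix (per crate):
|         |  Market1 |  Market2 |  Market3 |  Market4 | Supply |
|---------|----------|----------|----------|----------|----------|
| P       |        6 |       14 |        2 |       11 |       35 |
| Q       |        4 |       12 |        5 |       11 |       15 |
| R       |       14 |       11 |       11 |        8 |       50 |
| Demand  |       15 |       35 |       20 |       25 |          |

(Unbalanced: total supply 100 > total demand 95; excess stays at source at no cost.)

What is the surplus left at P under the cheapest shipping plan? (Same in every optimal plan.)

An optimal plan:
  P->Market1: 10 × 6 = 60
  P->Market3: 20 × 2 = 40
  Q->Market1: 5 × 4 = 20
  Q->Market2: 10 × 12 = 120
  R->Market2: 25 × 11 = 275
  R->Market4: 25 × 8 = 200
Total cost = 715.
P ships 30 of its 35, leaving 5.

5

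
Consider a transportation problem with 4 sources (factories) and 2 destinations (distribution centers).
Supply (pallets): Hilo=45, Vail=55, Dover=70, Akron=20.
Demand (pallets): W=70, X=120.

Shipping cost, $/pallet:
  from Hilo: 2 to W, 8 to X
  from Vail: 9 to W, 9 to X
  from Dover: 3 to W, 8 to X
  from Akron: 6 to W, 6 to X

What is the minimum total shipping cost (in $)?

One minimum-cost allocation:
  Hilo–W: 45 × $2 = $90
  Vail–X: 55 × $9 = $495
  Dover–W: 25 × $3 = $75
  Dover–X: 45 × $8 = $360
  Akron–X: 20 × $6 = $120
Total = 90 + 495 + 75 + 360 + 120 = $1140.
(Supply check: Hilo ships 45; Vail ships 55; Dover ships 70; Akron ships 20.)

1140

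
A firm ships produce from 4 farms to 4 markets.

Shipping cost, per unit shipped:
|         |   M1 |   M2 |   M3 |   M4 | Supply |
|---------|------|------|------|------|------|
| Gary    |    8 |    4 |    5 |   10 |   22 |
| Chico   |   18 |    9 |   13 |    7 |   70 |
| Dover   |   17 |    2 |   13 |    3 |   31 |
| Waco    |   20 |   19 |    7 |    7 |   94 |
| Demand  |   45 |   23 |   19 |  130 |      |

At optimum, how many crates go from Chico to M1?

23

Solving gives:
  Gary to M1: 22 × 8 = 176
  Chico to M1: 23 × 18 = 414
  Chico to M4: 47 × 7 = 329
  Dover to M2: 23 × 2 = 46
  Dover to M4: 8 × 3 = 24
  Waco to M3: 19 × 7 = 133
  Waco to M4: 75 × 7 = 525
Total cost = 1647.
So Chico→M1 carries 23 crates.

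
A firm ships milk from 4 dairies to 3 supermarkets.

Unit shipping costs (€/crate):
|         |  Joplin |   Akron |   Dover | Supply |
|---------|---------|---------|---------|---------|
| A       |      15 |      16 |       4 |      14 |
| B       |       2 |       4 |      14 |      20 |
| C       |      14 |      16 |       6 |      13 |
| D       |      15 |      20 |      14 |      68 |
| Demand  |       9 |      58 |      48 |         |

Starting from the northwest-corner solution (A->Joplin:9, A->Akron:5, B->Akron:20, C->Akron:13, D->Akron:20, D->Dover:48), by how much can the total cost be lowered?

172

Current plan cost = 9·15 + 5·16 + 20·4 + 13·16 + 20·20 + 48·14 = €1575.
Optimal plan:
  A to Dover: 14 × €4 = €56
  B to Akron: 20 × €4 = €80
  C to Dover: 13 × €6 = €78
  D to Joplin: 9 × €15 = €135
  D to Akron: 38 × €20 = €760
  D to Dover: 21 × €14 = €294
Optimal cost = €1403.
Saving = 1575 − 1403 = €172.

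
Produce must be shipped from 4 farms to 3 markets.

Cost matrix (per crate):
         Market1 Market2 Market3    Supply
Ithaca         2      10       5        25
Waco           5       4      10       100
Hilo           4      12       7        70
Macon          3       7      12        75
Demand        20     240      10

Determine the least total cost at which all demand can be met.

1805

A cheapest plan:
  Ithaca to Market2: 25 × 10 = 250
  Waco to Market2: 100 × 4 = 400
  Hilo to Market1: 20 × 4 = 80
  Hilo to Market2: 40 × 12 = 480
  Hilo to Market3: 10 × 7 = 70
  Macon to Market2: 75 × 7 = 525
Total = 250 + 400 + 80 + 480 + 70 + 525 = 1805.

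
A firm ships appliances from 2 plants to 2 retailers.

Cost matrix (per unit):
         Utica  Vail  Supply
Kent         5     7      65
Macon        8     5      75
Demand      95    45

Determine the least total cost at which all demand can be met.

790

Optimal allocation:
  Kent to Utica: 65 × 5 = 325
  Macon to Utica: 30 × 8 = 240
  Macon to Vail: 45 × 5 = 225
Total = 325 + 240 + 225 = 790.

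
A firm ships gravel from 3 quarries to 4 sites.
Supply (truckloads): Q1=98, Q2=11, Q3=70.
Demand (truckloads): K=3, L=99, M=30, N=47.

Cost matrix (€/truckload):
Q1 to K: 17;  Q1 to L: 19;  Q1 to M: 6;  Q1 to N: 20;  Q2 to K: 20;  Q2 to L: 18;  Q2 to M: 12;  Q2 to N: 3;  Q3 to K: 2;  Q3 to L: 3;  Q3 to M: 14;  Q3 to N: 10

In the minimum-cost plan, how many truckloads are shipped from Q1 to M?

The minimum-cost plan:
  Q1->K: 3 × €17 = €51
  Q1->L: 29 × €19 = €551
  Q1->M: 30 × €6 = €180
  Q1->N: 36 × €20 = €720
  Q2->N: 11 × €3 = €33
  Q3->L: 70 × €3 = €210
Total cost = €1745.
So Q1→M carries 30 truckloads.

30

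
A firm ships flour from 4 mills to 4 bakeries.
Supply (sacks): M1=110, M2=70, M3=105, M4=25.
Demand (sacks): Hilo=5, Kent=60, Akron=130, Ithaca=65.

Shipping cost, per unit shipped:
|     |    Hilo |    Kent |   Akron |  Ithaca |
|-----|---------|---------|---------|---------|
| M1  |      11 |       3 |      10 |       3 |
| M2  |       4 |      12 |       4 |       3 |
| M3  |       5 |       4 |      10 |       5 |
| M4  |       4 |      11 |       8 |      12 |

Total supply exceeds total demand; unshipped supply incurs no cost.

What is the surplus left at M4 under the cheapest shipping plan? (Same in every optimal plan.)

An optimal plan:
  M1 to Kent: 45 × 3 = 135
  M1 to Ithaca: 65 × 3 = 195
  M2 to Akron: 70 × 4 = 280
  M3 to Hilo: 5 × 5 = 25
  M3 to Kent: 15 × 4 = 60
  M3 to Akron: 35 × 10 = 350
  M4 to Akron: 25 × 8 = 200
Total cost = 1245.
M4 ships 25 of its 25, leaving 0.

0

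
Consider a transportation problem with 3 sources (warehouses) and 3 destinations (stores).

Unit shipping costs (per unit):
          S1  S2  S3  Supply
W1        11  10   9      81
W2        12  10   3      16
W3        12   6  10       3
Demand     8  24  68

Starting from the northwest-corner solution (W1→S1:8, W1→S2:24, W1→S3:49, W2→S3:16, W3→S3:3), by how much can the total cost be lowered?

Current plan cost = 8·11 + 24·10 + 49·9 + 16·3 + 3·10 = 847.
Optimal plan:
  W1->S1: 8 units
  W1->S2: 21 units
  W1->S3: 52 units
  W2->S3: 16 units
  W3->S2: 3 units
Optimal cost = 832.
Saving = 847 − 832 = 15.

15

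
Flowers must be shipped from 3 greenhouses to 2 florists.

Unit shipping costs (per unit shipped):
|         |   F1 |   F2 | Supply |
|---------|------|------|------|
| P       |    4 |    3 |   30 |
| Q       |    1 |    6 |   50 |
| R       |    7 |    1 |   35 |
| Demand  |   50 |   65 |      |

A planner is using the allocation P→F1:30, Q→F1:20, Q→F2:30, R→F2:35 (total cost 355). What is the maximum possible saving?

Current plan cost = 30·4 + 20·1 + 30·6 + 35·1 = 355.
Optimal plan:
  P to F2: 30 bunches
  Q to F1: 50 bunches
  R to F2: 35 bunches
Optimal cost = 175.
Saving = 355 − 175 = 180.

180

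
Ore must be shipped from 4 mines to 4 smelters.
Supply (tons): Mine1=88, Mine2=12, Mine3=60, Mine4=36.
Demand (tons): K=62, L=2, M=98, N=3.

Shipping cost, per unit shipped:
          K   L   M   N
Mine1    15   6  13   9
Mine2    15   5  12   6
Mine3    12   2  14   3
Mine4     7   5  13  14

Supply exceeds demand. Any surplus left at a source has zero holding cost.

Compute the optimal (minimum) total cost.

1839

One minimum-cost allocation:
  Mine1→M: 86 × 13 = 1118
  Mine2→M: 12 × 12 = 144
  Mine3→K: 26 × 12 = 312
  Mine3→L: 2 × 2 = 4
  Mine3→N: 3 × 3 = 9
  Mine4→K: 36 × 7 = 252
Total = 1118 + 144 + 312 + 4 + 9 + 252 = 1839.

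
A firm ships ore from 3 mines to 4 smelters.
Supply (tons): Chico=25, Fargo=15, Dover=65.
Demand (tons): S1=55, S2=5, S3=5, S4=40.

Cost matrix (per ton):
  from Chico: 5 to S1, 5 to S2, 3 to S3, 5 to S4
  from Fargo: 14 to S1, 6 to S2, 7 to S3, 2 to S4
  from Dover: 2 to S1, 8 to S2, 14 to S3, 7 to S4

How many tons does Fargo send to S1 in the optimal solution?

0

Solving gives:
  Chico→S2: 5 × 5 = 25
  Chico→S3: 5 × 3 = 15
  Chico→S4: 15 × 5 = 75
  Fargo→S4: 15 × 2 = 30
  Dover→S1: 55 × 2 = 110
  Dover→S4: 10 × 7 = 70
Total cost = 325.
The route Fargo→S1 is not used.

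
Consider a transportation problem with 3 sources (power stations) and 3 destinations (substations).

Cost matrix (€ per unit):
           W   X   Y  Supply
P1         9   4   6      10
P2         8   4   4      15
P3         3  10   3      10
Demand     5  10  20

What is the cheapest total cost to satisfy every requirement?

A cheapest plan:
  P1–X: 10 MWh
  P2–Y: 15 MWh
  P3–W: 5 MWh
  P3–Y: 5 MWh
Total cost = €130.

130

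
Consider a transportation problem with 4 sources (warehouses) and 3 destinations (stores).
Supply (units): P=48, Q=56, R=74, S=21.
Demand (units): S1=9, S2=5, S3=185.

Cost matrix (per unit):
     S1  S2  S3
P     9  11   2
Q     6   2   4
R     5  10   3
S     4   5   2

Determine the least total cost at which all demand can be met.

A cheapest plan:
  P->S3: 48 units
  Q->S2: 5 units
  Q->S3: 51 units
  R->S1: 9 units
  R->S3: 65 units
  S->S3: 21 units
Total cost = 592.

592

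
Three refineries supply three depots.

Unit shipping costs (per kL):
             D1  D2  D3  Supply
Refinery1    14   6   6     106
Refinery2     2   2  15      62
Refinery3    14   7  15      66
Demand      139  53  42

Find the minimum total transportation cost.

1772

One minimum-cost allocation:
  Refinery1->D1: 11 × 14 = 154
  Refinery1->D2: 53 × 6 = 318
  Refinery1->D3: 42 × 6 = 252
  Refinery2->D1: 62 × 2 = 124
  Refinery3->D1: 66 × 14 = 924
Total = 154 + 318 + 252 + 124 + 924 = 1772.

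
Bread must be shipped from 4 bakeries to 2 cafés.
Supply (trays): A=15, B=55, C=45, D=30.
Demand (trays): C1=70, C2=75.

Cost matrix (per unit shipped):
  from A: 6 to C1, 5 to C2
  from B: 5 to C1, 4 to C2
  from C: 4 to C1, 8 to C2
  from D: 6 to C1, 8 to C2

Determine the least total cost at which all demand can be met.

An optimal shipping plan:
  A→C2: 15 trays
  B→C2: 55 trays
  C→C1: 45 trays
  D→C1: 25 trays
  D→C2: 5 trays
Total cost = 665.
(Supply check: A ships 15; B ships 55; C ships 45; D ships 30.)

665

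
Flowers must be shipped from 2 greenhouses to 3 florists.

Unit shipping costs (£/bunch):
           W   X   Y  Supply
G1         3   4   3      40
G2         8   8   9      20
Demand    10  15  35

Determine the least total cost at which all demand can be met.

280

A cheapest plan:
  G1->W: 5 × £3 = £15
  G1->Y: 35 × £3 = £105
  G2->W: 5 × £8 = £40
  G2->X: 15 × £8 = £120
Total = 15 + 105 + 40 + 120 = £280.
(Supply check: G1 ships 40; G2 ships 20.)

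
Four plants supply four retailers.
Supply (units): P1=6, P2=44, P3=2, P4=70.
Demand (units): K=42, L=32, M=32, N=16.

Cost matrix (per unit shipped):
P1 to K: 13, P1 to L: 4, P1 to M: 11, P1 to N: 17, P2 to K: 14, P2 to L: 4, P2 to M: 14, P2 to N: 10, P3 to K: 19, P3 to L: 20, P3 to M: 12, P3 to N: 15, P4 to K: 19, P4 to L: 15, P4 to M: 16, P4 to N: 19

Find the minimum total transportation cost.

One minimum-cost allocation:
  P1->K: 2 × 13 = 26
  P1->L: 4 × 4 = 16
  P2->L: 28 × 4 = 112
  P2->N: 16 × 10 = 160
  P3->M: 2 × 12 = 24
  P4->K: 40 × 19 = 760
  P4->M: 30 × 16 = 480
Total = 26 + 16 + 112 + 160 + 24 + 760 + 480 = 1578.

1578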